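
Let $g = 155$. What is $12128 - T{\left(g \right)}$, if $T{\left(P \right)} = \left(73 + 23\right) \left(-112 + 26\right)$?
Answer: $20384$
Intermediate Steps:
$T{\left(P \right)} = -8256$ ($T{\left(P \right)} = 96 \left(-86\right) = -8256$)
$12128 - T{\left(g \right)} = 12128 - -8256 = 12128 + 8256 = 20384$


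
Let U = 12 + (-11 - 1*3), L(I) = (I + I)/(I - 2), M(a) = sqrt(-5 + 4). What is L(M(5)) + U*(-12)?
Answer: 122/5 - 4*I/5 ≈ 24.4 - 0.8*I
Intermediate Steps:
M(a) = I (M(a) = sqrt(-1) = I)
L(I) = 2*I/(-2 + I) (L(I) = (2*I)/(-2 + I) = 2*I/(-2 + I))
U = -2 (U = 12 + (-11 - 3) = 12 - 14 = -2)
L(M(5)) + U*(-12) = 2*I/(-2 + I) - 2*(-12) = 2*I*((-2 - I)/5) + 24 = 2*I*(-2 - I)/5 + 24 = 24 + 2*I*(-2 - I)/5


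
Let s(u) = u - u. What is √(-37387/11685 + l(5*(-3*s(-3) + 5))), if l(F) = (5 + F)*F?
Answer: √101967551655/11685 ≈ 27.328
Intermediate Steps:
s(u) = 0
l(F) = F*(5 + F)
√(-37387/11685 + l(5*(-3*s(-3) + 5))) = √(-37387/11685 + (5*(-3*0 + 5))*(5 + 5*(-3*0 + 5))) = √(-37387*1/11685 + (5*(0 + 5))*(5 + 5*(0 + 5))) = √(-37387/11685 + (5*5)*(5 + 5*5)) = √(-37387/11685 + 25*(5 + 25)) = √(-37387/11685 + 25*30) = √(-37387/11685 + 750) = √(8726363/11685) = √101967551655/11685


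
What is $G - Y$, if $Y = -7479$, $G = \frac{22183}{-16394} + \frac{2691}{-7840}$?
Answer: $\frac{68646432919}{9180640} \approx 7477.3$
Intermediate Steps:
$G = - \frac{15573641}{9180640}$ ($G = 22183 \left(- \frac{1}{16394}\right) + 2691 \left(- \frac{1}{7840}\right) = - \frac{3169}{2342} - \frac{2691}{7840} = - \frac{15573641}{9180640} \approx -1.6964$)
$G - Y = - \frac{15573641}{9180640} - -7479 = - \frac{15573641}{9180640} + 7479 = \frac{68646432919}{9180640}$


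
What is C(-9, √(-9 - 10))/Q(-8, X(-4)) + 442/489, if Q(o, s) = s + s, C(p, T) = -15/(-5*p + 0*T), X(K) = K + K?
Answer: 7235/7824 ≈ 0.92472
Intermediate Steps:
X(K) = 2*K
C(p, T) = 3/p (C(p, T) = -15/(-5*p + 0) = -15*(-1/(5*p)) = -(-3)/p = 3/p)
Q(o, s) = 2*s
C(-9, √(-9 - 10))/Q(-8, X(-4)) + 442/489 = (3/(-9))/((2*(2*(-4)))) + 442/489 = (3*(-⅑))/((2*(-8))) + 442*(1/489) = -⅓/(-16) + 442/489 = -⅓*(-1/16) + 442/489 = 1/48 + 442/489 = 7235/7824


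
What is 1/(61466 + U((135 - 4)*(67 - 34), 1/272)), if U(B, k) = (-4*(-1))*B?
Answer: 1/78758 ≈ 1.2697e-5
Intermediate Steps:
U(B, k) = 4*B
1/(61466 + U((135 - 4)*(67 - 34), 1/272)) = 1/(61466 + 4*((135 - 4)*(67 - 34))) = 1/(61466 + 4*(131*33)) = 1/(61466 + 4*4323) = 1/(61466 + 17292) = 1/78758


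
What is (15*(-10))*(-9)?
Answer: 1350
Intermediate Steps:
(15*(-10))*(-9) = -150*(-9) = 1350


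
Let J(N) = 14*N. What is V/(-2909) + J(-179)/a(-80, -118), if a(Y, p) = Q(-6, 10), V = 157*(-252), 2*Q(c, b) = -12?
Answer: 3763669/8727 ≈ 431.27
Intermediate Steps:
Q(c, b) = -6 (Q(c, b) = (½)*(-12) = -6)
V = -39564
a(Y, p) = -6
V/(-2909) + J(-179)/a(-80, -118) = -39564/(-2909) + (14*(-179))/(-6) = -39564*(-1/2909) - 2506*(-⅙) = 39564/2909 + 1253/3 = 3763669/8727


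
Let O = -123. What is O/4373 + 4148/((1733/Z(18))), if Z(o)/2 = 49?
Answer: 1777428833/7578409 ≈ 234.54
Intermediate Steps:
Z(o) = 98 (Z(o) = 2*49 = 98)
O/4373 + 4148/((1733/Z(18))) = -123/4373 + 4148/((1733/98)) = -123*1/4373 + 4148/((1733*(1/98))) = -123/4373 + 4148/(1733/98) = -123/4373 + 4148*(98/1733) = -123/4373 + 406504/1733 = 1777428833/7578409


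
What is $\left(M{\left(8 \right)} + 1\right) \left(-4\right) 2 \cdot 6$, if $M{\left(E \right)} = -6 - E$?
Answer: $624$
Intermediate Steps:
$\left(M{\left(8 \right)} + 1\right) \left(-4\right) 2 \cdot 6 = \left(\left(-6 - 8\right) + 1\right) \left(-4\right) 2 \cdot 6 = \left(\left(-6 - 8\right) + 1\right) \left(\left(-8\right) 6\right) = \left(-14 + 1\right) \left(-48\right) = \left(-13\right) \left(-48\right) = 624$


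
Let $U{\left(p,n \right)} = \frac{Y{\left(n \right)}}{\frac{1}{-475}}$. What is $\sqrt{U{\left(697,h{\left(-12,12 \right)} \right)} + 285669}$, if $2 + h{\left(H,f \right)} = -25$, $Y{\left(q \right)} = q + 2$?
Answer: $2 \sqrt{74386} \approx 545.48$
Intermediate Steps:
$Y{\left(q \right)} = 2 + q$
$h{\left(H,f \right)} = -27$ ($h{\left(H,f \right)} = -2 - 25 = -27$)
$U{\left(p,n \right)} = -950 - 475 n$ ($U{\left(p,n \right)} = \frac{2 + n}{\frac{1}{-475}} = \frac{2 + n}{- \frac{1}{475}} = \left(2 + n\right) \left(-475\right) = -950 - 475 n$)
$\sqrt{U{\left(697,h{\left(-12,12 \right)} \right)} + 285669} = \sqrt{\left(-950 - -12825\right) + 285669} = \sqrt{\left(-950 + 12825\right) + 285669} = \sqrt{11875 + 285669} = \sqrt{297544} = 2 \sqrt{74386}$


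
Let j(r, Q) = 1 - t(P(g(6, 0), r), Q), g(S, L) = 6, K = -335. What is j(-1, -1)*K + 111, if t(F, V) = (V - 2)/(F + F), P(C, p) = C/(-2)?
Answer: -113/2 ≈ -56.500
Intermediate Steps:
P(C, p) = -C/2 (P(C, p) = C*(-½) = -C/2)
t(F, V) = (-2 + V)/(2*F) (t(F, V) = (-2 + V)/((2*F)) = (-2 + V)*(1/(2*F)) = (-2 + V)/(2*F))
j(r, Q) = ⅔ + Q/6 (j(r, Q) = 1 - (-2 + Q)/(2*((-½*6))) = 1 - (-2 + Q)/(2*(-3)) = 1 - (-1)*(-2 + Q)/(2*3) = 1 - (⅓ - Q/6) = 1 + (-⅓ + Q/6) = ⅔ + Q/6)
j(-1, -1)*K + 111 = (⅔ + (⅙)*(-1))*(-335) + 111 = (⅔ - ⅙)*(-335) + 111 = (½)*(-335) + 111 = -335/2 + 111 = -113/2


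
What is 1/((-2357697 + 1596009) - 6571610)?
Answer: -1/7333298 ≈ -1.3636e-7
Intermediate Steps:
1/((-2357697 + 1596009) - 6571610) = 1/(-761688 - 6571610) = 1/(-7333298) = -1/7333298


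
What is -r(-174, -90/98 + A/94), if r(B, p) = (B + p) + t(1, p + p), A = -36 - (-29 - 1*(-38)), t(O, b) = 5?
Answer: 784849/4606 ≈ 170.40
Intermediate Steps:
A = -45 (A = -36 - (-29 + 38) = -36 - 1*9 = -36 - 9 = -45)
r(B, p) = 5 + B + p (r(B, p) = (B + p) + 5 = 5 + B + p)
-r(-174, -90/98 + A/94) = -(5 - 174 + (-90/98 - 45/94)) = -(5 - 174 + (-90*1/98 - 45*1/94)) = -(5 - 174 + (-45/49 - 45/94)) = -(5 - 174 - 6435/4606) = -1*(-784849/4606) = 784849/4606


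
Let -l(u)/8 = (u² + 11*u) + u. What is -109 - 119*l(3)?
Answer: 42731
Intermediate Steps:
l(u) = -96*u - 8*u² (l(u) = -8*((u² + 11*u) + u) = -8*(u² + 12*u) = -96*u - 8*u²)
-109 - 119*l(3) = -109 - (-952)*3*(12 + 3) = -109 - (-952)*3*15 = -109 - 119*(-360) = -109 + 42840 = 42731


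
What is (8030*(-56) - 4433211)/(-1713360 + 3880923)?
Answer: -4882891/2167563 ≈ -2.2527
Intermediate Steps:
(8030*(-56) - 4433211)/(-1713360 + 3880923) = (-449680 - 4433211)/2167563 = -4882891*1/2167563 = -4882891/2167563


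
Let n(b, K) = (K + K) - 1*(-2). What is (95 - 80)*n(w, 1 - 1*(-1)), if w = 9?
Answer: 90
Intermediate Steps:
n(b, K) = 2 + 2*K (n(b, K) = 2*K + 2 = 2 + 2*K)
(95 - 80)*n(w, 1 - 1*(-1)) = (95 - 80)*(2 + 2*(1 - 1*(-1))) = 15*(2 + 2*(1 + 1)) = 15*(2 + 2*2) = 15*(2 + 4) = 15*6 = 90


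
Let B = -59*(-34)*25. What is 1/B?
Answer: 1/50150 ≈ 1.9940e-5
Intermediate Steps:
B = 50150 (B = 2006*25 = 50150)
1/B = 1/50150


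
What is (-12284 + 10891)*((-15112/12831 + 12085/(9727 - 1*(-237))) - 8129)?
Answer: 4400324362673/388596 ≈ 1.1324e+7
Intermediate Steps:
(-12284 + 10891)*((-15112/12831 + 12085/(9727 - 1*(-237))) - 8129) = -1393*((-15112*1/12831 + 12085/(9727 + 237)) - 8129) = -1393*((-15112/12831 + 12085/9964) - 8129) = -1393*(95461/2720172 - 8129) = -1393*(-22112182727/2720172) = 4400324362673/388596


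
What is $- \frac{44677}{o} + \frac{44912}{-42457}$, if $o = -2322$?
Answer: $\frac{41687575}{2292678} \approx 18.183$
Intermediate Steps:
$- \frac{44677}{o} + \frac{44912}{-42457} = - \frac{44677}{-2322} + \frac{44912}{-42457} = \left(-44677\right) \left(- \frac{1}{2322}\right) + 44912 \left(- \frac{1}{42457}\right) = \frac{1039}{54} - \frac{44912}{42457} = \frac{41687575}{2292678}$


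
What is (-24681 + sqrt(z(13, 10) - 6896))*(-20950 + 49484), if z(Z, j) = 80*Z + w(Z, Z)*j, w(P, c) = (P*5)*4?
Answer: -704247654 + 57068*I*sqrt(814) ≈ -7.0425e+8 + 1.6282e+6*I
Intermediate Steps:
w(P, c) = 20*P (w(P, c) = (5*P)*4 = 20*P)
z(Z, j) = 80*Z + 20*Z*j (z(Z, j) = 80*Z + (20*Z)*j = 80*Z + 20*Z*j)
(-24681 + sqrt(z(13, 10) - 6896))*(-20950 + 49484) = (-24681 + sqrt(20*13*(4 + 10) - 6896))*(-20950 + 49484) = (-24681 + sqrt(20*13*14 - 6896))*28534 = (-24681 + sqrt(3640 - 6896))*28534 = (-24681 + sqrt(-3256))*28534 = (-24681 + 2*I*sqrt(814))*28534 = -704247654 + 57068*I*sqrt(814)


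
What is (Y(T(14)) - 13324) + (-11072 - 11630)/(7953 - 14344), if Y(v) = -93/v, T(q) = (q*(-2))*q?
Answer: -4767250083/357896 ≈ -13320.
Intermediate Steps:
T(q) = -2*q**2 (T(q) = (-2*q)*q = -2*q**2)
(Y(T(14)) - 13324) + (-11072 - 11630)/(7953 - 14344) = (-93/((-2*14**2)) - 13324) + (-11072 - 11630)/(7953 - 14344) = (-93/((-2*196)) - 13324) - 22702/(-6391) = (-93/(-392) - 13324) - 22702*(-1/6391) = (-93*(-1/392) - 13324) + 22702/6391 = (93/392 - 13324) + 22702/6391 = -5222915/392 + 22702/6391 = -4767250083/357896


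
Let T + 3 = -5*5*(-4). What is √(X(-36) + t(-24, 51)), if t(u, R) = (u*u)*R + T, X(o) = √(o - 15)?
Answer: √(29473 + I*√51) ≈ 171.68 + 0.021*I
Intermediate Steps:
X(o) = √(-15 + o)
T = 97 (T = -3 - 5*5*(-4) = -3 - 25*(-4) = -3 + 100 = 97)
t(u, R) = 97 + R*u² (t(u, R) = (u*u)*R + 97 = u²*R + 97 = R*u² + 97 = 97 + R*u²)
√(X(-36) + t(-24, 51)) = √(√(-15 - 36) + (97 + 51*(-24)²)) = √(√(-51) + (97 + 51*576)) = √(I*√51 + (97 + 29376)) = √(I*√51 + 29473) = √(29473 + I*√51)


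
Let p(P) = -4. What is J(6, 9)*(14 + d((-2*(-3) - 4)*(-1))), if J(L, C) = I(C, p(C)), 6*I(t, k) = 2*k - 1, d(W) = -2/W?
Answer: -45/2 ≈ -22.500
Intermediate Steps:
I(t, k) = -⅙ + k/3 (I(t, k) = (2*k - 1)/6 = (-1 + 2*k)/6 = -⅙ + k/3)
J(L, C) = -3/2 (J(L, C) = -⅙ + (⅓)*(-4) = -⅙ - 4/3 = -3/2)
J(6, 9)*(14 + d((-2*(-3) - 4)*(-1))) = -3*(14 - 2*(-1/(-2*(-3) - 4)))/2 = -3*(14 - 2*(-1/(6 - 4)))/2 = -3*(14 - 2/(2*(-1)))/2 = -3*(14 - 2/(-2))/2 = -3*(14 - 2*(-½))/2 = -3*(14 + 1)/2 = -3/2*15 = -45/2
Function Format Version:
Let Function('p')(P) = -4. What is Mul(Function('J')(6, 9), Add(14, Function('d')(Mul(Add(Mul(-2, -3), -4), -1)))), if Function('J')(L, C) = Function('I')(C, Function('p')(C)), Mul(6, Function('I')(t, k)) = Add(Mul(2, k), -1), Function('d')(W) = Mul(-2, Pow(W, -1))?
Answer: Rational(-45, 2) ≈ -22.500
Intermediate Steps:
Function('I')(t, k) = Add(Rational(-1, 6), Mul(Rational(1, 3), k)) (Function('I')(t, k) = Mul(Rational(1, 6), Add(Mul(2, k), -1)) = Mul(Rational(1, 6), Add(-1, Mul(2, k))) = Add(Rational(-1, 6), Mul(Rational(1, 3), k)))
Function('J')(L, C) = Rational(-3, 2) (Function('J')(L, C) = Add(Rational(-1, 6), Mul(Rational(1, 3), -4)) = Add(Rational(-1, 6), Rational(-4, 3)) = Rational(-3, 2))
Mul(Function('J')(6, 9), Add(14, Function('d')(Mul(Add(Mul(-2, -3), -4), -1)))) = Mul(Rational(-3, 2), Add(14, Mul(-2, Pow(Mul(Add(Mul(-2, -3), -4), -1), -1)))) = Mul(Rational(-3, 2), Add(14, Mul(-2, Pow(Mul(Add(6, -4), -1), -1)))) = Mul(Rational(-3, 2), Add(14, Mul(-2, Pow(Mul(2, -1), -1)))) = Mul(Rational(-3, 2), Add(14, Mul(-2, Pow(-2, -1)))) = Mul(Rational(-3, 2), Add(14, Mul(-2, Rational(-1, 2)))) = Mul(Rational(-3, 2), Add(14, 1)) = Mul(Rational(-3, 2), 15) = Rational(-45, 2)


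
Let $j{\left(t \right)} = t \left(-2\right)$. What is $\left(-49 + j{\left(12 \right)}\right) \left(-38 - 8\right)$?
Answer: $3358$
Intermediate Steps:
$j{\left(t \right)} = - 2 t$
$\left(-49 + j{\left(12 \right)}\right) \left(-38 - 8\right) = \left(-49 - 24\right) \left(-38 - 8\right) = \left(-73\right) \left(-46\right) = 3358$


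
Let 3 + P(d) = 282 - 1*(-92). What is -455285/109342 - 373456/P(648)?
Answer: -1782753769/1763734 ≈ -1010.8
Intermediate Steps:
P(d) = 371 (P(d) = -3 + (282 - 1*(-92)) = -3 + (282 + 92) = -3 + 374 = 371)
-455285/109342 - 373456/P(648) = -455285/109342 - 373456/371 = -455285*1/109342 - 373456*1/371 = -19795/4754 - 373456/371 = -1782753769/1763734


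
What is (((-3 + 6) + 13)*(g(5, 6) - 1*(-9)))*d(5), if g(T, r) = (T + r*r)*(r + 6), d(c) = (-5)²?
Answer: 200400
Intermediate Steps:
d(c) = 25
g(T, r) = (6 + r)*(T + r²) (g(T, r) = (T + r²)*(6 + r) = (6 + r)*(T + r²))
(((-3 + 6) + 13)*(g(5, 6) - 1*(-9)))*d(5) = (((-3 + 6) + 13)*((6³ + 6*5 + 6*6² + 5*6) - 1*(-9)))*25 = ((3 + 13)*((216 + 30 + 6*36 + 30) + 9))*25 = (16*((216 + 30 + 216 + 30) + 9))*25 = (16*(492 + 9))*25 = (16*501)*25 = 8016*25 = 200400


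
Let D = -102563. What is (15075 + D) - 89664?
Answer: -177152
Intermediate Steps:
(15075 + D) - 89664 = (15075 - 102563) - 89664 = -87488 - 89664 = -177152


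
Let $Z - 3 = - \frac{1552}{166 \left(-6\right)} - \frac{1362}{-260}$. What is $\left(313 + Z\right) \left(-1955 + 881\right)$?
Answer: $- \frac{1870358291}{5395} \approx -3.4668 \cdot 10^{5}$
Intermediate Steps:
$Z = \frac{317119}{32370}$ ($Z = 3 - \left(- \frac{681}{130} - \frac{388}{249}\right) = 3 - \left(- \frac{681}{130} + \frac{1552}{-996}\right) = 3 + \left(\left(-1552\right) \left(- \frac{1}{996}\right) + \frac{681}{130}\right) = 3 + \left(\frac{388}{249} + \frac{681}{130}\right) = 3 + \frac{220009}{32370} = \frac{317119}{32370} \approx 9.7967$)
$\left(313 + Z\right) \left(-1955 + 881\right) = \left(313 + \frac{317119}{32370}\right) \left(-1955 + 881\right) = \frac{10448929}{32370} \left(-1074\right) = - \frac{1870358291}{5395}$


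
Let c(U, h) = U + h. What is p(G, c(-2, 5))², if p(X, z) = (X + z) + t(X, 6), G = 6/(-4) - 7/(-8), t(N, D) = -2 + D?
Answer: 2601/64 ≈ 40.641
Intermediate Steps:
G = -5/8 (G = 6*(-¼) - 7*(-⅛) = -3/2 + 7/8 = -5/8 ≈ -0.62500)
p(X, z) = 4 + X + z (p(X, z) = (X + z) + (-2 + 6) = (X + z) + 4 = 4 + X + z)
p(G, c(-2, 5))² = (4 - 5/8 + (-2 + 5))² = (4 - 5/8 + 3)² = (51/8)² = 2601/64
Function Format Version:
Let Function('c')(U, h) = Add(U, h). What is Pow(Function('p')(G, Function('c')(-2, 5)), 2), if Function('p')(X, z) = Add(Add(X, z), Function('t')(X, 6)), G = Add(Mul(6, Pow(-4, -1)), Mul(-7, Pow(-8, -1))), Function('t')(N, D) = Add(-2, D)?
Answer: Rational(2601, 64) ≈ 40.641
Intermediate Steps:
G = Rational(-5, 8) (G = Add(Mul(6, Rational(-1, 4)), Mul(-7, Rational(-1, 8))) = Add(Rational(-3, 2), Rational(7, 8)) = Rational(-5, 8) ≈ -0.62500)
Function('p')(X, z) = Add(4, X, z) (Function('p')(X, z) = Add(Add(X, z), Add(-2, 6)) = Add(Add(X, z), 4) = Add(4, X, z))
Pow(Function('p')(G, Function('c')(-2, 5)), 2) = Pow(Add(4, Rational(-5, 8), Add(-2, 5)), 2) = Pow(Add(4, Rational(-5, 8), 3), 2) = Pow(Rational(51, 8), 2) = Rational(2601, 64)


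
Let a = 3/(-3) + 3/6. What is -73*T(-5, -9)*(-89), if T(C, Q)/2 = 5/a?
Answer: -129940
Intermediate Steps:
a = -½ (a = 3*(-⅓) + 3*(⅙) = -1 + ½ = -½ ≈ -0.50000)
T(C, Q) = -20 (T(C, Q) = 2*(5/(-½)) = 2*(5*(-2)) = 2*(-10) = -20)
-73*T(-5, -9)*(-89) = -73*(-20)*(-89) = 1460*(-89) = -129940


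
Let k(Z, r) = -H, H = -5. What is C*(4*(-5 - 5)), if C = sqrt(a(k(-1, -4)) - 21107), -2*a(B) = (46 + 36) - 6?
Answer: -40*I*sqrt(21145) ≈ -5816.5*I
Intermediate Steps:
k(Z, r) = 5 (k(Z, r) = -1*(-5) = 5)
a(B) = -38 (a(B) = -((46 + 36) - 6)/2 = -(82 - 6)/2 = -1/2*76 = -38)
C = I*sqrt(21145) (C = sqrt(-38 - 21107) = sqrt(-21145) = I*sqrt(21145) ≈ 145.41*I)
C*(4*(-5 - 5)) = (I*sqrt(21145))*(4*(-5 - 5)) = (I*sqrt(21145))*(4*(-10)) = (I*sqrt(21145))*(-40) = -40*I*sqrt(21145)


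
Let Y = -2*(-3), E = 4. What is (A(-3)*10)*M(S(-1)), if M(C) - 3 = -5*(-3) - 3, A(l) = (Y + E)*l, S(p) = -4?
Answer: -4500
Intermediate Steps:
Y = 6
A(l) = 10*l (A(l) = (6 + 4)*l = 10*l)
M(C) = 15 (M(C) = 3 + (-5*(-3) - 3) = 3 + (15 - 3) = 3 + 12 = 15)
(A(-3)*10)*M(S(-1)) = ((10*(-3))*10)*15 = -30*10*15 = -300*15 = -4500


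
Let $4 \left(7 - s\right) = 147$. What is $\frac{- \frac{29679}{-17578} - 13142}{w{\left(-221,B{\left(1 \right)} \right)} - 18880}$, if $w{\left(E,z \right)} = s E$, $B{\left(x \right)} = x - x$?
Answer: $\frac{461960794}{432603369} \approx 1.0679$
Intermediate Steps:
$s = - \frac{119}{4}$ ($s = 7 - \frac{147}{4} = - \frac{119}{4} \approx -29.75$)
$B{\left(x \right)} = 0$
$w{\left(E,z \right)} = - \frac{119 E}{4}$
$\frac{- \frac{29679}{-17578} - 13142}{w{\left(-221,B{\left(1 \right)} \right)} - 18880} = \frac{- \frac{29679}{-17578} - 13142}{\left(- \frac{119}{4}\right) \left(-221\right) - 18880} = \frac{\left(-29679\right) \left(- \frac{1}{17578}\right) - 13142}{\frac{26299}{4} - 18880} = \frac{\frac{29679}{17578} - 13142}{- \frac{49221}{4}} = \left(- \frac{230980397}{17578}\right) \left(- \frac{4}{49221}\right) = \frac{461960794}{432603369}$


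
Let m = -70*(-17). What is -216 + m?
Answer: 974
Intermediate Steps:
m = 1190
-216 + m = -216 + 1190 = 974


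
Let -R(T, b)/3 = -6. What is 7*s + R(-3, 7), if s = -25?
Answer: -157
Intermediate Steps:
R(T, b) = 18 (R(T, b) = -3*(-6) = 18)
7*s + R(-3, 7) = 7*(-25) + 18 = -175 + 18 = -157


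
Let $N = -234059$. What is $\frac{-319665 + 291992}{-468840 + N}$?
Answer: $\frac{27673}{702899} \approx 0.03937$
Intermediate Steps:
$\frac{-319665 + 291992}{-468840 + N} = \frac{-319665 + 291992}{-468840 - 234059} = - \frac{27673}{-702899} = \left(-27673\right) \left(- \frac{1}{702899}\right) = \frac{27673}{702899}$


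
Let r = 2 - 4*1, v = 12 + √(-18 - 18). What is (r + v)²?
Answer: 64 + 120*I ≈ 64.0 + 120.0*I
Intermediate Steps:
v = 12 + 6*I (v = 12 + √(-36) = 12 + 6*I ≈ 12.0 + 6.0*I)
r = -2 (r = 2 - 4 = -2)
(r + v)² = (-2 + (12 + 6*I))² = (10 + 6*I)²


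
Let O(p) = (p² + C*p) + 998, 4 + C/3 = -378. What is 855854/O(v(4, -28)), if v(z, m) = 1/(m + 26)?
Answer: 3423416/6285 ≈ 544.70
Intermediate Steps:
C = -1146 (C = -12 + 3*(-378) = -12 - 1134 = -1146)
v(z, m) = 1/(26 + m)
O(p) = 998 + p² - 1146*p (O(p) = (p² - 1146*p) + 998 = 998 + p² - 1146*p)
855854/O(v(4, -28)) = 855854/(998 + (1/(26 - 28))² - 1146/(26 - 28)) = 855854/(998 + (1/(-2))² - 1146/(-2)) = 855854/(998 + (-½)² - 1146*(-½)) = 855854/(998 + ¼ + 573) = 855854/(6285/4) = 855854*(4/6285) = 3423416/6285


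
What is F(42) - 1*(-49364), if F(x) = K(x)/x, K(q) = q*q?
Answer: 49406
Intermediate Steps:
K(q) = q²
F(x) = x (F(x) = x²/x = x)
F(42) - 1*(-49364) = 42 - 1*(-49364) = 42 + 49364 = 49406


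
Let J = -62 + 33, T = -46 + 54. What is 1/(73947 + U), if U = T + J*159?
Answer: 1/69344 ≈ 1.4421e-5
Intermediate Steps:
T = 8
J = -29
U = -4603 (U = 8 - 29*159 = 8 - 4611 = -4603)
1/(73947 + U) = 1/(73947 - 4603) = 1/69344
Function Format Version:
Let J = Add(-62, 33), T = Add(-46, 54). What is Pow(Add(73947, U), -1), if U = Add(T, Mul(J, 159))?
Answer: Rational(1, 69344) ≈ 1.4421e-5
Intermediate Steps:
T = 8
J = -29
U = -4603 (U = Add(8, Mul(-29, 159)) = Add(8, -4611) = -4603)
Pow(Add(73947, U), -1) = Pow(Add(73947, -4603), -1) = Pow(69344, -1) = Rational(1, 69344)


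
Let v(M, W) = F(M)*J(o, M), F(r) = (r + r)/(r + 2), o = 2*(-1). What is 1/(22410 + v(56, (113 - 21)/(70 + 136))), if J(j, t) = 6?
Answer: 29/650226 ≈ 4.4600e-5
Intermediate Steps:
o = -2
F(r) = 2*r/(2 + r) (F(r) = (2*r)/(2 + r) = 2*r/(2 + r))
v(M, W) = 12*M/(2 + M) (v(M, W) = (2*M/(2 + M))*6 = 12*M/(2 + M))
1/(22410 + v(56, (113 - 21)/(70 + 136))) = 1/(22410 + 12*56/(2 + 56)) = 1/(22410 + 12*56/58) = 1/(22410 + 12*56*(1/58)) = 1/(22410 + 336/29) = 1/(650226/29) = 29/650226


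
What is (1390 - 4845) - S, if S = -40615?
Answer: 37160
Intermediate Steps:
(1390 - 4845) - S = (1390 - 4845) - 1*(-40615) = -3455 + 40615 = 37160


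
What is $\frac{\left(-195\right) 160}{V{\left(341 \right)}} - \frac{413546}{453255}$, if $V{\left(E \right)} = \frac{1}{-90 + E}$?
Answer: $- \frac{3549530969546}{453255} \approx -7.8312 \cdot 10^{6}$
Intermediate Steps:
$\frac{\left(-195\right) 160}{V{\left(341 \right)}} - \frac{413546}{453255} = \frac{\left(-195\right) 160}{\frac{1}{-90 + 341}} - \frac{413546}{453255} = - \frac{31200}{\frac{1}{251}} - \frac{413546}{453255} = - 31200 \frac{1}{\frac{1}{251}} - \frac{413546}{453255} = \left(-31200\right) 251 - \frac{413546}{453255} = -7831200 - \frac{413546}{453255} = - \frac{3549530969546}{453255}$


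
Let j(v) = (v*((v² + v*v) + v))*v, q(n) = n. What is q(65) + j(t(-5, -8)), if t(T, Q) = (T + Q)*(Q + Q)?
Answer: 3752546369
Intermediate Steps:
t(T, Q) = 2*Q*(Q + T) (t(T, Q) = (Q + T)*(2*Q) = 2*Q*(Q + T))
j(v) = v²*(v + 2*v²) (j(v) = (v*((v² + v²) + v))*v = (v*(2*v² + v))*v = (v*(v + 2*v²))*v = v²*(v + 2*v²))
q(65) + j(t(-5, -8)) = 65 + (2*(-8)*(-8 - 5))³*(1 + 2*(2*(-8)*(-8 - 5))) = 65 + (2*(-8)*(-13))³*(1 + 2*(2*(-8)*(-13))) = 65 + 208³*(1 + 2*208) = 65 + 8998912*(1 + 416) = 65 + 8998912*417 = 65 + 3752546304 = 3752546369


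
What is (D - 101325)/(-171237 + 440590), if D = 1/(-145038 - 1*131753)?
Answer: -28045848076/74554486223 ≈ -0.37618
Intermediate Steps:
D = -1/276791 (D = 1/(-145038 - 131753) = 1/(-276791) = -1/276791 ≈ -3.6128e-6)
(D - 101325)/(-171237 + 440590) = (-1/276791 - 101325)/(-171237 + 440590) = -28045848076/276791/269353 = -28045848076/276791*1/269353 = -28045848076/74554486223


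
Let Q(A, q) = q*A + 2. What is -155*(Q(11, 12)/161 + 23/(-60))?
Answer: -134447/1932 ≈ -69.590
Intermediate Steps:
Q(A, q) = 2 + A*q (Q(A, q) = A*q + 2 = 2 + A*q)
-155*(Q(11, 12)/161 + 23/(-60)) = -155*((2 + 11*12)/161 + 23/(-60)) = -155*((2 + 132)*(1/161) + 23*(-1/60)) = -155*(134*(1/161) - 23/60) = -155*(134/161 - 23/60) = -155*4337/9660 = -134447/1932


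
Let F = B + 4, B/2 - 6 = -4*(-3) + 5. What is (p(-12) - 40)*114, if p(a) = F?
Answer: 1140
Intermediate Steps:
B = 46 (B = 12 + 2*(-4*(-3) + 5) = 12 + 2*(12 + 5) = 12 + 2*17 = 12 + 34 = 46)
F = 50 (F = 46 + 4 = 50)
p(a) = 50
(p(-12) - 40)*114 = (50 - 40)*114 = 10*114 = 1140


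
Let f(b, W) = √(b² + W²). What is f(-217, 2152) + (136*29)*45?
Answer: 177480 + √4678193 ≈ 1.7964e+5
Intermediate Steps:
f(b, W) = √(W² + b²)
f(-217, 2152) + (136*29)*45 = √(2152² + (-217)²) + (136*29)*45 = √(4631104 + 47089) + 3944*45 = √4678193 + 177480 = 177480 + √4678193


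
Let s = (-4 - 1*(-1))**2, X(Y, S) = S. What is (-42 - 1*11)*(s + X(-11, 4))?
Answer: -689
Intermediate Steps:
s = 9 (s = (-4 + 1)**2 = (-3)**2 = 9)
(-42 - 1*11)*(s + X(-11, 4)) = (-42 - 1*11)*(9 + 4) = (-42 - 11)*13 = -53*13 = -689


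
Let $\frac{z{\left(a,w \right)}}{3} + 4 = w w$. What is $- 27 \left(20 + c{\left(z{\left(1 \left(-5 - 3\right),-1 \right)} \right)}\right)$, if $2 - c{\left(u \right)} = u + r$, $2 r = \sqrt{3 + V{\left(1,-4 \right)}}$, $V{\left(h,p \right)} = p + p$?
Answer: $-837 + \frac{27 i \sqrt{5}}{2} \approx -837.0 + 30.187 i$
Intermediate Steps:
$V{\left(h,p \right)} = 2 p$
$z{\left(a,w \right)} = -12 + 3 w^{2}$ ($z{\left(a,w \right)} = -12 + 3 w w = -12 + 3 w^{2}$)
$r = \frac{i \sqrt{5}}{2}$ ($r = \frac{\sqrt{3 + 2 \left(-4\right)}}{2} = \frac{\sqrt{3 - 8}}{2} = \frac{\sqrt{-5}}{2} = \frac{i \sqrt{5}}{2} \approx 1.118 i$)
$c{\left(u \right)} = 2 - u - \frac{i \sqrt{5}}{2}$ ($c{\left(u \right)} = 2 - \left(u + \frac{i \sqrt{5}}{2}\right) = 2 - u - \frac{i \sqrt{5}}{2}$)
$- 27 \left(20 + c{\left(z{\left(1 \left(-5 - 3\right),-1 \right)} \right)}\right) = - 27 \left(20 - \left(-14 + 3 + \frac{i \sqrt{5}}{2}\right)\right) = - 27 \left(20 - \left(-11 + \frac{i \sqrt{5}}{2}\right)\right) = - 27 \left(20 + \left(2 + 9 - \frac{i \sqrt{5}}{2}\right)\right) = - 27 \left(20 + \left(11 - \frac{i \sqrt{5}}{2}\right)\right) = - 27 \left(31 - \frac{i \sqrt{5}}{2}\right) = -837 + \frac{27 i \sqrt{5}}{2}$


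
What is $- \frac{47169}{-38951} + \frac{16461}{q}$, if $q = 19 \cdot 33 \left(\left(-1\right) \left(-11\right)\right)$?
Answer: $\frac{29287788}{8140759} \approx 3.5977$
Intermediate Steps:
$q = 6897$ ($q = 627 \cdot 11 = 6897$)
$- \frac{47169}{-38951} + \frac{16461}{q} = - \frac{47169}{-38951} + \frac{16461}{6897} = \left(-47169\right) \left(- \frac{1}{38951}\right) + 16461 \cdot \frac{1}{6897} = \frac{47169}{38951} + \frac{5487}{2299} = \frac{29287788}{8140759}$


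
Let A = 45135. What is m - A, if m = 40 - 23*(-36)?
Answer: -44267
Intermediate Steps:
m = 868 (m = 40 + 828 = 868)
m - A = 868 - 1*45135 = 868 - 45135 = -44267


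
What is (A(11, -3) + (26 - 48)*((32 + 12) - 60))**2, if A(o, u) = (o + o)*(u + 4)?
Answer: 139876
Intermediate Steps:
A(o, u) = 2*o*(4 + u) (A(o, u) = (2*o)*(4 + u) = 2*o*(4 + u))
(A(11, -3) + (26 - 48)*((32 + 12) - 60))**2 = (2*11*(4 - 3) + (26 - 48)*((32 + 12) - 60))**2 = (2*11*1 - 22*(44 - 60))**2 = (22 - 22*(-16))**2 = (22 + 352)**2 = 374**2 = 139876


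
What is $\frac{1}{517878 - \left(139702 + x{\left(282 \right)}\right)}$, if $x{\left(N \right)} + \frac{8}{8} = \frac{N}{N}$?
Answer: $\frac{1}{378176} \approx 2.6443 \cdot 10^{-6}$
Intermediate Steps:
$x{\left(N \right)} = 0$ ($x{\left(N \right)} = -1 + \frac{N}{N} = -1 + 1 = 0$)
$\frac{1}{517878 - \left(139702 + x{\left(282 \right)}\right)} = \frac{1}{517878 - 139702} = \frac{1}{378176}$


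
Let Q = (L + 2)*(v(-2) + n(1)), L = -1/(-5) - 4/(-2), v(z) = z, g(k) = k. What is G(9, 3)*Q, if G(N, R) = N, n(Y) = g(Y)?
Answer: -189/5 ≈ -37.800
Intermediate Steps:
n(Y) = Y
L = 11/5 (L = -1*(-⅕) - 4*(-½) = ⅕ + 2 = 11/5 ≈ 2.2000)
Q = -21/5 (Q = (11/5 + 2)*(-2 + 1) = (21/5)*(-1) = -21/5 ≈ -4.2000)
G(9, 3)*Q = 9*(-21/5) = -189/5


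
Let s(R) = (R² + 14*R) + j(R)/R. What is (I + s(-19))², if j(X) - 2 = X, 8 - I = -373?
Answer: 82101721/361 ≈ 2.2743e+5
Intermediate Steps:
I = 381 (I = 8 - 1*(-373) = 8 + 373 = 381)
j(X) = 2 + X
s(R) = R² + 14*R + (2 + R)/R (s(R) = (R² + 14*R) + (2 + R)/R = R² + 14*R + (2 + R)/R)
(I + s(-19))² = (381 + (2 - 19 + (-19)²*(14 - 19))/(-19))² = (381 - (2 - 19 + 361*(-5))/19)² = (381 - (2 - 19 - 1805)/19)² = (381 - 1/19*(-1822))² = (381 + 1822/19)² = (9061/19)² = 82101721/361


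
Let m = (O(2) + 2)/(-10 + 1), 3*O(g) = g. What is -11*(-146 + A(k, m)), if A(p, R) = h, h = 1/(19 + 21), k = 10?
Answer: 64229/40 ≈ 1605.7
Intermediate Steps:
O(g) = g/3
m = -8/27 (m = ((⅓)*2 + 2)/(-10 + 1) = (⅔ + 2)/(-9) = (8/3)*(-⅑) = -8/27 ≈ -0.29630)
h = 1/40 ≈ 0.025000
A(p, R) = 1/40
-11*(-146 + A(k, m)) = -11*(-146 + 1/40) = -11*(-5839/40) = 64229/40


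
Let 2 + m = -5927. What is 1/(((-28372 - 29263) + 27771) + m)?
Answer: -1/35793 ≈ -2.7938e-5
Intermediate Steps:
m = -5929 (m = -2 - 5927 = -5929)
1/(((-28372 - 29263) + 27771) + m) = 1/(((-28372 - 29263) + 27771) - 5929) = 1/((-57635 + 27771) - 5929) = 1/(-29864 - 5929) = 1/(-35793) = -1/35793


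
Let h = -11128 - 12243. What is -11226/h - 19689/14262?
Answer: -100015469/111105734 ≈ -0.90018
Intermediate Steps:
h = -23371
-11226/h - 19689/14262 = -11226/(-23371) - 19689/14262 = -11226*(-1/23371) - 19689*1/14262 = 11226/23371 - 6563/4754 = -100015469/111105734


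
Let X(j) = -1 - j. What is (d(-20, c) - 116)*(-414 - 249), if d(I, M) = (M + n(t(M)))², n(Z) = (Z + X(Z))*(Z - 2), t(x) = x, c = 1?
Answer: 74256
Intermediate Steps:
n(Z) = 2 - Z (n(Z) = (Z + (-1 - Z))*(Z - 2) = -(-2 + Z) = 2 - Z)
d(I, M) = 4 (d(I, M) = (M + (2 - M))² = 2² = 4)
(d(-20, c) - 116)*(-414 - 249) = (4 - 116)*(-414 - 249) = -112*(-663) = 74256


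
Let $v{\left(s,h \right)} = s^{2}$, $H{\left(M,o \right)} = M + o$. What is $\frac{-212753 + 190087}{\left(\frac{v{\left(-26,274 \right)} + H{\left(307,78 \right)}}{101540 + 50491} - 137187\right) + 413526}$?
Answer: $- \frac{1722967323}{21006047785} \approx -0.082022$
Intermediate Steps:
$\frac{-212753 + 190087}{\left(\frac{v{\left(-26,274 \right)} + H{\left(307,78 \right)}}{101540 + 50491} - 137187\right) + 413526} = \frac{-212753 + 190087}{\left(\frac{\left(-26\right)^{2} + \left(307 + 78\right)}{101540 + 50491} - 137187\right) + 413526} = - \frac{22666}{\left(\frac{676 + 385}{152031} - 137187\right) + 413526} = - \frac{22666}{\left(1061 \cdot \frac{1}{152031} - 137187\right) + 413526} = - \frac{22666}{\left(\frac{1061}{152031} - 137187\right) + 413526} = - \frac{22666}{- \frac{20856675736}{152031} + 413526} = - \frac{22666}{\frac{42012095570}{152031}} = \left(-22666\right) \frac{152031}{42012095570} = - \frac{1722967323}{21006047785}$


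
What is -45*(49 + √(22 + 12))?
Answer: -2205 - 45*√34 ≈ -2467.4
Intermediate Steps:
-45*(49 + √(22 + 12)) = -45*(49 + √34) = -2205 - 45*√34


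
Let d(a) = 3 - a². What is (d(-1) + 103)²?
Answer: 11025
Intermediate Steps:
(d(-1) + 103)² = ((3 - 1*(-1)²) + 103)² = ((3 - 1*1) + 103)² = ((3 - 1) + 103)² = (2 + 103)² = 105² = 11025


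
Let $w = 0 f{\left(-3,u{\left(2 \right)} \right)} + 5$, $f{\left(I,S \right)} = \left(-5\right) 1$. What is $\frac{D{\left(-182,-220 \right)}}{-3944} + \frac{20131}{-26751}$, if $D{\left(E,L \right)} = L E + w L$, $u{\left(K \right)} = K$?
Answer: $- \frac{280270151}{26376486} \approx -10.626$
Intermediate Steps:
$f{\left(I,S \right)} = -5$
$w = 5$ ($w = 0 \left(-5\right) + 5 = 0 + 5 = 5$)
$D{\left(E,L \right)} = 5 L + E L$ ($D{\left(E,L \right)} = L E + 5 L = E L + 5 L = 5 L + E L$)
$\frac{D{\left(-182,-220 \right)}}{-3944} + \frac{20131}{-26751} = \frac{\left(-220\right) \left(5 - 182\right)}{-3944} + \frac{20131}{-26751} = \left(-220\right) \left(-177\right) \left(- \frac{1}{3944}\right) + 20131 \left(- \frac{1}{26751}\right) = 38940 \left(- \frac{1}{3944}\right) - \frac{20131}{26751} = - \frac{9735}{986} - \frac{20131}{26751} = - \frac{280270151}{26376486}$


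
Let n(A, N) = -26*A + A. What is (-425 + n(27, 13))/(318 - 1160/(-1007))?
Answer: -553850/160693 ≈ -3.4466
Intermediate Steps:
n(A, N) = -25*A
(-425 + n(27, 13))/(318 - 1160/(-1007)) = (-425 - 25*27)/(318 - 1160/(-1007)) = (-425 - 675)/(318 - 1160*(-1/1007)) = -1100/(318 + 1160/1007) = -1100/321386/1007 = -1100*1007/321386 = -553850/160693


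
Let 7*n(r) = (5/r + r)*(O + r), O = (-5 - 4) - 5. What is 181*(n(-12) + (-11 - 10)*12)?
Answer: -1565107/42 ≈ -37264.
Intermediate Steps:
O = -14 (O = -9 - 5 = -14)
n(r) = (-14 + r)*(r + 5/r)/7 (n(r) = ((5/r + r)*(-14 + r))/7 = ((r + 5/r)*(-14 + r))/7 = ((-14 + r)*(r + 5/r))/7 = (-14 + r)*(r + 5/r)/7)
181*(n(-12) + (-11 - 10)*12) = 181*((⅐)*(-70 - 12*(5 + (-12)² - 14*(-12)))/(-12) + (-11 - 10)*12) = 181*((⅐)*(-1/12)*(-70 - 12*(5 + 144 + 168)) - 21*12) = 181*((⅐)*(-1/12)*(-70 - 12*317) - 252) = 181*((⅐)*(-1/12)*(-70 - 3804) - 252) = 181*((⅐)*(-1/12)*(-3874) - 252) = 181*(1937/42 - 252) = 181*(-8647/42) = -1565107/42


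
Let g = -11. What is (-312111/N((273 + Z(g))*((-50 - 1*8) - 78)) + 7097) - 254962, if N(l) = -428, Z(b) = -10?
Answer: -105774109/428 ≈ -2.4714e+5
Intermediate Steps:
(-312111/N((273 + Z(g))*((-50 - 1*8) - 78)) + 7097) - 254962 = (-312111/(-428) + 7097) - 254962 = (-312111*(-1/428) + 7097) - 254962 = (312111/428 + 7097) - 254962 = 3349627/428 - 254962 = -105774109/428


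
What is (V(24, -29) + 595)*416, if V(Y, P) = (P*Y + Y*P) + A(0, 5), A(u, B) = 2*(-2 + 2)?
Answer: -331552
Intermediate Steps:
A(u, B) = 0 (A(u, B) = 2*0 = 0)
V(Y, P) = 2*P*Y (V(Y, P) = (P*Y + Y*P) + 0 = (P*Y + P*Y) + 0 = 2*P*Y + 0 = 2*P*Y)
(V(24, -29) + 595)*416 = (2*(-29)*24 + 595)*416 = (-1392 + 595)*416 = -797*416 = -331552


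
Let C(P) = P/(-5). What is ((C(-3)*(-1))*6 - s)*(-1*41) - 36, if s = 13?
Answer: 3223/5 ≈ 644.60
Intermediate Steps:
C(P) = -P/5 (C(P) = P*(-1/5) = -P/5)
((C(-3)*(-1))*6 - s)*(-1*41) - 36 = ((-1/5*(-3)*(-1))*6 - 1*13)*(-1*41) - 36 = (((3/5)*(-1))*6 - 13)*(-41) - 36 = (-3/5*6 - 13)*(-41) - 36 = (-18/5 - 13)*(-41) - 36 = -83/5*(-41) - 36 = 3403/5 - 36 = 3223/5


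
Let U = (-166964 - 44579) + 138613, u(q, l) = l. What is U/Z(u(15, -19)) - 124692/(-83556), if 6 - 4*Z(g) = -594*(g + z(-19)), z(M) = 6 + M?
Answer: 371449357/22051821 ≈ 16.844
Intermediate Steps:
U = -72930 (U = -211543 + 138613 = -72930)
Z(g) = -1929 + 297*g/2 (Z(g) = 3/2 - (-297)*(g + (6 - 19))/2 = 3/2 - (-297)*(g - 13)/2 = 3/2 - (-297)*(-13 + g)/2 = 3/2 - (7722 - 594*g)/4 = 3/2 + (-3861/2 + 297*g/2) = -1929 + 297*g/2)
U/Z(u(15, -19)) - 124692/(-83556) = -72930/(-1929 + (297/2)*(-19)) - 124692/(-83556) = -72930/(-1929 - 5643/2) - 124692*(-1/83556) = -72930/(-9501/2) + 10391/6963 = -72930*(-2/9501) + 10391/6963 = 48620/3167 + 10391/6963 = 371449357/22051821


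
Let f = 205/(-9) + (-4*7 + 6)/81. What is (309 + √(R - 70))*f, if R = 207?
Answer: -192301/27 - 1867*√137/81 ≈ -7392.0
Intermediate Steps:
f = -1867/81 (f = 205*(-⅑) + (-28 + 6)*(1/81) = -205/9 - 22*1/81 = -205/9 - 22/81 = -1867/81 ≈ -23.049)
(309 + √(R - 70))*f = (309 + √(207 - 70))*(-1867/81) = (309 + √137)*(-1867/81) = -192301/27 - 1867*√137/81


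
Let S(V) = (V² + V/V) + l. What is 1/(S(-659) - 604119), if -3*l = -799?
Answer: -3/508712 ≈ -5.8972e-6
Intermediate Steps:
l = 799/3 (l = -⅓*(-799) = 799/3 ≈ 266.33)
S(V) = 802/3 + V² (S(V) = (V² + V/V) + 799/3 = (V² + 1) + 799/3 = (1 + V²) + 799/3 = 802/3 + V²)
1/(S(-659) - 604119) = 1/((802/3 + (-659)²) - 604119) = 1/((802/3 + 434281) - 604119) = 1/(1303645/3 - 604119) = 1/(-508712/3) = -3/508712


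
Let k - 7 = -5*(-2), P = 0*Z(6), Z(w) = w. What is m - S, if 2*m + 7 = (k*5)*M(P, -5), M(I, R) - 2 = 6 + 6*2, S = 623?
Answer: 447/2 ≈ 223.50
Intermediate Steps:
P = 0 (P = 0*6 = 0)
M(I, R) = 20 (M(I, R) = 2 + (6 + 6*2) = 2 + (6 + 12) = 2 + 18 = 20)
k = 17 (k = 7 - 5*(-2) = 7 + 10 = 17)
m = 1693/2 (m = -7/2 + ((17*5)*20)/2 = -7/2 + (85*20)/2 = -7/2 + (½)*1700 = -7/2 + 850 = 1693/2 ≈ 846.50)
m - S = 1693/2 - 1*623 = 1693/2 - 623 = 447/2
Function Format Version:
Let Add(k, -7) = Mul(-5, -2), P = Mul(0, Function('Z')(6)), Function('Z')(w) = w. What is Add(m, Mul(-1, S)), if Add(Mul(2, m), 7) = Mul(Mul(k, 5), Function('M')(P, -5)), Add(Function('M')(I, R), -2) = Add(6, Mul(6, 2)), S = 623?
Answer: Rational(447, 2) ≈ 223.50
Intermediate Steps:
P = 0 (P = Mul(0, 6) = 0)
Function('M')(I, R) = 20 (Function('M')(I, R) = Add(2, Add(6, Mul(6, 2))) = Add(2, Add(6, 12)) = Add(2, 18) = 20)
k = 17 (k = Add(7, Mul(-5, -2)) = Add(7, 10) = 17)
m = Rational(1693, 2) (m = Add(Rational(-7, 2), Mul(Rational(1, 2), Mul(Mul(17, 5), 20))) = Add(Rational(-7, 2), Mul(Rational(1, 2), Mul(85, 20))) = Add(Rational(-7, 2), Mul(Rational(1, 2), 1700)) = Add(Rational(-7, 2), 850) = Rational(1693, 2) ≈ 846.50)
Add(m, Mul(-1, S)) = Add(Rational(1693, 2), Mul(-1, 623)) = Add(Rational(1693, 2), -623) = Rational(447, 2)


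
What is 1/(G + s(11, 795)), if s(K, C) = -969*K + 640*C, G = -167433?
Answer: 1/330708 ≈ 3.0238e-6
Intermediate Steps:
1/(G + s(11, 795)) = 1/(-167433 + (-969*11 + 640*795)) = 1/(-167433 + (-10659 + 508800)) = 1/(-167433 + 498141) = 1/330708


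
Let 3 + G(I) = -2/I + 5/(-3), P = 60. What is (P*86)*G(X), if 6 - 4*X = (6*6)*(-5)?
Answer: -753360/31 ≈ -24302.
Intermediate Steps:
X = 93/2 (X = 3/2 - 6*6*(-5)/4 = 3/2 - 9*(-5) = 3/2 - ¼*(-180) = 3/2 + 45 = 93/2 ≈ 46.500)
G(I) = -14/3 - 2/I (G(I) = -3 + (-2/I + 5/(-3)) = -3 + (-2/I + 5*(-⅓)) = -3 + (-2/I - 5/3) = -3 + (-5/3 - 2/I) = -14/3 - 2/I)
(P*86)*G(X) = (60*86)*(-14/3 - 2/93/2) = 5160*(-14/3 - 2*2/93) = 5160*(-14/3 - 4/93) = 5160*(-146/31) = -753360/31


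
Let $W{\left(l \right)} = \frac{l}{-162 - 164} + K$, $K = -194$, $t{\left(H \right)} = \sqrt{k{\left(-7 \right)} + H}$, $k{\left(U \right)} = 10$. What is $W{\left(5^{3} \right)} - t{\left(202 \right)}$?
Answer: $- \frac{63369}{326} - 2 \sqrt{53} \approx -208.94$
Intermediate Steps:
$t{\left(H \right)} = \sqrt{10 + H}$
$W{\left(l \right)} = -194 - \frac{l}{326}$ ($W{\left(l \right)} = \frac{l}{-162 - 164} - 194 = \frac{l}{-326} - 194 = - \frac{l}{326} - 194 = -194 - \frac{l}{326}$)
$W{\left(5^{3} \right)} - t{\left(202 \right)} = \left(-194 - \frac{5^{3}}{326}\right) - \sqrt{10 + 202} = \left(-194 - \frac{125}{326}\right) - \sqrt{212} = \left(-194 - \frac{125}{326}\right) - 2 \sqrt{53} = - \frac{63369}{326} - 2 \sqrt{53}$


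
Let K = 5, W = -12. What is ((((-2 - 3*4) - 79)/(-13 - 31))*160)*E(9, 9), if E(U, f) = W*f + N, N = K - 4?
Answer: -398040/11 ≈ -36185.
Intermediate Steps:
N = 1 (N = 5 - 4 = 1)
E(U, f) = 1 - 12*f (E(U, f) = -12*f + 1 = 1 - 12*f)
((((-2 - 3*4) - 79)/(-13 - 31))*160)*E(9, 9) = ((((-2 - 3*4) - 79)/(-13 - 31))*160)*(1 - 12*9) = ((((-2 - 12) - 79)/(-44))*160)*(1 - 108) = (((-14 - 79)*(-1/44))*160)*(-107) = (-93*(-1/44)*160)*(-107) = ((93/44)*160)*(-107) = (3720/11)*(-107) = -398040/11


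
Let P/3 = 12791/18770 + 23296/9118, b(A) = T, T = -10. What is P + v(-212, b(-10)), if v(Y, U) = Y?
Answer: -17310513773/85572430 ≈ -202.29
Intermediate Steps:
b(A) = -10
P = 830841387/85572430 (P = 3*(12791/18770 + 23296/9118) = 3*(12791*(1/18770) + 23296*(1/9118)) = 3*(12791/18770 + 11648/4559) = 3*(276947129/85572430) = 830841387/85572430 ≈ 9.7092)
P + v(-212, b(-10)) = 830841387/85572430 - 212 = -17310513773/85572430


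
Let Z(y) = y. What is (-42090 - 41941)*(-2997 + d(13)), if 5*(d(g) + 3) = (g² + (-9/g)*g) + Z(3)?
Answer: 1246767947/5 ≈ 2.4935e+8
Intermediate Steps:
d(g) = -21/5 + g²/5 (d(g) = -3 + ((g² + (-9/g)*g) + 3)/5 = -3 + ((g² - 9) + 3)/5 = -3 + ((-9 + g²) + 3)/5 = -3 + (-6 + g²)/5 = -3 + (-6/5 + g²/5) = -21/5 + g²/5)
(-42090 - 41941)*(-2997 + d(13)) = (-42090 - 41941)*(-2997 + (-21/5 + (⅕)*13²)) = -84031*(-2997 + (-21/5 + (⅕)*169)) = -84031*(-2997 + (-21/5 + 169/5)) = -84031*(-2997 + 148/5) = -84031*(-14837/5) = 1246767947/5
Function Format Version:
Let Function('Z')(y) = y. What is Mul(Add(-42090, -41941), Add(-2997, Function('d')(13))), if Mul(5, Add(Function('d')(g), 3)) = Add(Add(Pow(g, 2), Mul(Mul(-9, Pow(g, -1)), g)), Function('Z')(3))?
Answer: Rational(1246767947, 5) ≈ 2.4935e+8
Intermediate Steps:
Function('d')(g) = Add(Rational(-21, 5), Mul(Rational(1, 5), Pow(g, 2))) (Function('d')(g) = Add(-3, Mul(Rational(1, 5), Add(Add(Pow(g, 2), Mul(Mul(-9, Pow(g, -1)), g)), 3))) = Add(-3, Mul(Rational(1, 5), Add(Add(Pow(g, 2), -9), 3))) = Add(-3, Mul(Rational(1, 5), Add(Add(-9, Pow(g, 2)), 3))) = Add(-3, Mul(Rational(1, 5), Add(-6, Pow(g, 2)))) = Add(-3, Add(Rational(-6, 5), Mul(Rational(1, 5), Pow(g, 2)))) = Add(Rational(-21, 5), Mul(Rational(1, 5), Pow(g, 2))))
Mul(Add(-42090, -41941), Add(-2997, Function('d')(13))) = Mul(Add(-42090, -41941), Add(-2997, Add(Rational(-21, 5), Mul(Rational(1, 5), Pow(13, 2))))) = Mul(-84031, Add(-2997, Add(Rational(-21, 5), Mul(Rational(1, 5), 169)))) = Mul(-84031, Add(-2997, Add(Rational(-21, 5), Rational(169, 5)))) = Mul(-84031, Add(-2997, Rational(148, 5))) = Mul(-84031, Rational(-14837, 5)) = Rational(1246767947, 5)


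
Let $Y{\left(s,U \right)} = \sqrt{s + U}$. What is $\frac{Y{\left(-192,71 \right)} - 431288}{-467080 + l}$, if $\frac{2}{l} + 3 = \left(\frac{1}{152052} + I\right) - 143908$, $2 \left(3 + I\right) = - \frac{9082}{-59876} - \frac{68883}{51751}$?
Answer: $\frac{913873076914446657274552}{989714151049646545108667} - \frac{23308331894369686219 i}{989714151049646545108667} \approx 0.92337 - 2.3551 \cdot 10^{-5} i$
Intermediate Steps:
$I = - \frac{11123146591}{3098642876}$ ($I = -3 + \frac{- \frac{9082}{-59876} - \frac{68883}{51751}}{2} = -3 + \frac{\left(-9082\right) \left(- \frac{1}{59876}\right) - \frac{68883}{51751}}{2} = -3 + \frac{\frac{4541}{29938} - \frac{68883}{51751}}{2} = -3 + \frac{1}{2} \left(- \frac{1827217963}{1549321438}\right) = -3 - \frac{1827217963}{3098642876} = - \frac{11123146591}{3098642876} \approx -3.5897$)
$Y{\left(s,U \right)} = \sqrt{U + s}$
$l = - \frac{29447177911347}{2118939263124516929}$ ($l = \frac{2}{-3 - \left(\frac{445930622145999}{3098642876} - \frac{1}{152052}\right)} = \frac{2}{-3 + \left(\left(\frac{1}{152052} - \frac{11123146591}{3098642876}\right) - 143908\right)} = \frac{2}{-3 - \frac{4237790184715299817}{29447177911347}} = \frac{2}{- \frac{4237878526249033858}{29447177911347}} = 2 \left(- \frac{29447177911347}{4237878526249033858}\right) = - \frac{29447177911347}{2118939263124516929} \approx -1.3897 \cdot 10^{-5}$)
$\frac{Y{\left(-192,71 \right)} - 431288}{-467080 + l} = \frac{\sqrt{71 - 192} - 431288}{-467080 - \frac{29447177911347}{2118939263124516929}} = \frac{\sqrt{-121} - 431288}{- \frac{989714151049646545108667}{2118939263124516929}} = \left(11 i - 431288\right) \left(- \frac{2118939263124516929}{989714151049646545108667}\right) = \left(-431288 + 11 i\right) \left(- \frac{2118939263124516929}{989714151049646545108667}\right) = \frac{913873076914446657274552}{989714151049646545108667} - \frac{23308331894369686219 i}{989714151049646545108667}$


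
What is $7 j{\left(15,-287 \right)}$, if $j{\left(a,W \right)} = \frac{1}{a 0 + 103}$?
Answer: $\frac{7}{103} \approx 0.067961$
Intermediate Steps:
$j{\left(a,W \right)} = \frac{1}{103}$ ($j{\left(a,W \right)} = \frac{1}{0 + 103} = \frac{1}{103}$)
$7 j{\left(15,-287 \right)} = 7 \cdot \frac{1}{103} = \frac{7}{103}$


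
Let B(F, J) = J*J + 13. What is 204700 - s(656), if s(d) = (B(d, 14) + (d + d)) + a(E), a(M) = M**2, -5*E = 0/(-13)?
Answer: 203179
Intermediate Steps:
B(F, J) = 13 + J**2 (B(F, J) = J**2 + 13 = 13 + J**2)
E = 0 (E = -0/(-13) = -0*(-1)/13 = -1/5*0 = 0)
s(d) = 209 + 2*d (s(d) = ((13 + 14**2) + (d + d)) + 0**2 = ((13 + 196) + 2*d) + 0 = (209 + 2*d) + 0 = 209 + 2*d)
204700 - s(656) = 204700 - (209 + 2*656) = 204700 - (209 + 1312) = 204700 - 1*1521 = 204700 - 1521 = 203179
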